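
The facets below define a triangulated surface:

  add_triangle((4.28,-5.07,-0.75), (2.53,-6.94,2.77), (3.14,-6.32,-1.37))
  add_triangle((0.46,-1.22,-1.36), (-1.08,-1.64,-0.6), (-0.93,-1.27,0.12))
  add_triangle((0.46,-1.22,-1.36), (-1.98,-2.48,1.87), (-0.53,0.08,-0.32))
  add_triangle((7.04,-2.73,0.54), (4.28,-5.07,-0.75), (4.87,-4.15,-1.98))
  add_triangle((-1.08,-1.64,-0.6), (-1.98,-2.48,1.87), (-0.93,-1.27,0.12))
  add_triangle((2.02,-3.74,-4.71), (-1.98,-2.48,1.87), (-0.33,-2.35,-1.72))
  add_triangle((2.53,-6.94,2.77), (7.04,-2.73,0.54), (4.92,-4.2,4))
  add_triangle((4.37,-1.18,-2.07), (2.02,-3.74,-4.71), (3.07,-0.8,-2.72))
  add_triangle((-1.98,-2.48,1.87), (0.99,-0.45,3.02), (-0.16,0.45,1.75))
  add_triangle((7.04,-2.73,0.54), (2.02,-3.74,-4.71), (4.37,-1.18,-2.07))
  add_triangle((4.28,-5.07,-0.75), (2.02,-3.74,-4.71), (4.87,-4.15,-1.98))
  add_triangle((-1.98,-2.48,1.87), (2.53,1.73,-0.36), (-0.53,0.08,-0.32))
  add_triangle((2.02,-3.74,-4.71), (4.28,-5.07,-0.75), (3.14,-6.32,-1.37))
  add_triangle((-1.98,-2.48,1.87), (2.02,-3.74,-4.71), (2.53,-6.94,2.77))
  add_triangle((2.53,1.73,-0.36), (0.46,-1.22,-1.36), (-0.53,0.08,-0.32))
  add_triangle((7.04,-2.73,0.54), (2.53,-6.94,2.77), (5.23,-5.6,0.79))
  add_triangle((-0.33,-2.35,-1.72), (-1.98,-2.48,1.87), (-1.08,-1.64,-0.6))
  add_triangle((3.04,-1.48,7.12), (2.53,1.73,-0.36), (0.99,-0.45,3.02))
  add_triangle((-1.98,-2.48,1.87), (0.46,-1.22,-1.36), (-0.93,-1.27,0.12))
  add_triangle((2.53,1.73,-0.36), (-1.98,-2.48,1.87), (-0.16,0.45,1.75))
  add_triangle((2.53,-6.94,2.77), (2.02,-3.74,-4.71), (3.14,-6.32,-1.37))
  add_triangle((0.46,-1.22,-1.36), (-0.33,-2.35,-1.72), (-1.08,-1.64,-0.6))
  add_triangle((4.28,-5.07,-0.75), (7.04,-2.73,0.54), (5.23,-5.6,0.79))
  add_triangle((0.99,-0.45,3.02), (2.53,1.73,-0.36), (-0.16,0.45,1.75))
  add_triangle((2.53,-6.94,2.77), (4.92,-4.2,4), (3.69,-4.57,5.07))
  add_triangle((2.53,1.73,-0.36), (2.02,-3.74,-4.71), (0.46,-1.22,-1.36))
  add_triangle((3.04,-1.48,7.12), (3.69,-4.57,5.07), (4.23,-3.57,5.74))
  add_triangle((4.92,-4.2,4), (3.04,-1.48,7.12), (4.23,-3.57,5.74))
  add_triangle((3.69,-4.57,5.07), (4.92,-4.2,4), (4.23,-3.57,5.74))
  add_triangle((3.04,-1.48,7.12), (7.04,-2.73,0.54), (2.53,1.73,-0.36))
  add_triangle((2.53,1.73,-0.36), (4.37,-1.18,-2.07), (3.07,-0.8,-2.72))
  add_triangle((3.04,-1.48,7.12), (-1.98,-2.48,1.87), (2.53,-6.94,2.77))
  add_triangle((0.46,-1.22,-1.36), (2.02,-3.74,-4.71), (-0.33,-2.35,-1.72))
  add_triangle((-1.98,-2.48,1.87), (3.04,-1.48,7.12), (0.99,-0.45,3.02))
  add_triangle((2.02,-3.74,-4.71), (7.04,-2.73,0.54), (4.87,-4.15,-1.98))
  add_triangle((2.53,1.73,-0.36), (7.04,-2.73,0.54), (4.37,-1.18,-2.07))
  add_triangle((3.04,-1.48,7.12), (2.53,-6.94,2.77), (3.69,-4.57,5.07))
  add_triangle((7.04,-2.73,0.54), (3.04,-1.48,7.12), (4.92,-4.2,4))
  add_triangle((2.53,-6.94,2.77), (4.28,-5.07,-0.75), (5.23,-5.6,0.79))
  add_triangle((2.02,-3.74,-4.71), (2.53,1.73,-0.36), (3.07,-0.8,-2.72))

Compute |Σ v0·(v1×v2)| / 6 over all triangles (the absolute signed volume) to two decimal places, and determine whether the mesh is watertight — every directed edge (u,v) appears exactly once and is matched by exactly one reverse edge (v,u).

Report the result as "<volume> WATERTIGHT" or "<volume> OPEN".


Per-triangle v0·(v1×v2)/6:
  t1: +8.2664
  t2: -0.1785
  t3: +0.7136
  t4: +6.5563
  t5: +0.0157
  t6: +2.4129
  t7: +18.4008
  t8: +3.0243
  t9: +1.7406
  t10: +11.2816
  t11: +6.1131
  t12: +0.1085
  t13: +7.2925
  t14: +20.0236
  t15: +0.4974
  t16: +8.0771
  t17: +0.8427
  t18: +1.1542
  t19: -0.4174
  t20: -1.1948
  t21: +3.0420
  t22: +0.0070
  t23: +6.0750
  t24: +1.5664
  t25: +7.2837
  t26: -0.0662
  t27: +3.1216
  t28: +1.9478
  t29: +2.7488
  t30: +21.7113
  t31: +2.2424
  t32: +24.3268
  t33: -0.0222
  t34: +1.3292
  t35: +4.7442
  t36: +7.3164
  t37: +5.8976
  t38: +17.2414
  t39: +6.1644
  t40: +0.4763
Σ = +211.8845 → |volume| = 211.88

Directed edges: 120 total, each appears once with its reverse present → watertight.

211.88 WATERTIGHT


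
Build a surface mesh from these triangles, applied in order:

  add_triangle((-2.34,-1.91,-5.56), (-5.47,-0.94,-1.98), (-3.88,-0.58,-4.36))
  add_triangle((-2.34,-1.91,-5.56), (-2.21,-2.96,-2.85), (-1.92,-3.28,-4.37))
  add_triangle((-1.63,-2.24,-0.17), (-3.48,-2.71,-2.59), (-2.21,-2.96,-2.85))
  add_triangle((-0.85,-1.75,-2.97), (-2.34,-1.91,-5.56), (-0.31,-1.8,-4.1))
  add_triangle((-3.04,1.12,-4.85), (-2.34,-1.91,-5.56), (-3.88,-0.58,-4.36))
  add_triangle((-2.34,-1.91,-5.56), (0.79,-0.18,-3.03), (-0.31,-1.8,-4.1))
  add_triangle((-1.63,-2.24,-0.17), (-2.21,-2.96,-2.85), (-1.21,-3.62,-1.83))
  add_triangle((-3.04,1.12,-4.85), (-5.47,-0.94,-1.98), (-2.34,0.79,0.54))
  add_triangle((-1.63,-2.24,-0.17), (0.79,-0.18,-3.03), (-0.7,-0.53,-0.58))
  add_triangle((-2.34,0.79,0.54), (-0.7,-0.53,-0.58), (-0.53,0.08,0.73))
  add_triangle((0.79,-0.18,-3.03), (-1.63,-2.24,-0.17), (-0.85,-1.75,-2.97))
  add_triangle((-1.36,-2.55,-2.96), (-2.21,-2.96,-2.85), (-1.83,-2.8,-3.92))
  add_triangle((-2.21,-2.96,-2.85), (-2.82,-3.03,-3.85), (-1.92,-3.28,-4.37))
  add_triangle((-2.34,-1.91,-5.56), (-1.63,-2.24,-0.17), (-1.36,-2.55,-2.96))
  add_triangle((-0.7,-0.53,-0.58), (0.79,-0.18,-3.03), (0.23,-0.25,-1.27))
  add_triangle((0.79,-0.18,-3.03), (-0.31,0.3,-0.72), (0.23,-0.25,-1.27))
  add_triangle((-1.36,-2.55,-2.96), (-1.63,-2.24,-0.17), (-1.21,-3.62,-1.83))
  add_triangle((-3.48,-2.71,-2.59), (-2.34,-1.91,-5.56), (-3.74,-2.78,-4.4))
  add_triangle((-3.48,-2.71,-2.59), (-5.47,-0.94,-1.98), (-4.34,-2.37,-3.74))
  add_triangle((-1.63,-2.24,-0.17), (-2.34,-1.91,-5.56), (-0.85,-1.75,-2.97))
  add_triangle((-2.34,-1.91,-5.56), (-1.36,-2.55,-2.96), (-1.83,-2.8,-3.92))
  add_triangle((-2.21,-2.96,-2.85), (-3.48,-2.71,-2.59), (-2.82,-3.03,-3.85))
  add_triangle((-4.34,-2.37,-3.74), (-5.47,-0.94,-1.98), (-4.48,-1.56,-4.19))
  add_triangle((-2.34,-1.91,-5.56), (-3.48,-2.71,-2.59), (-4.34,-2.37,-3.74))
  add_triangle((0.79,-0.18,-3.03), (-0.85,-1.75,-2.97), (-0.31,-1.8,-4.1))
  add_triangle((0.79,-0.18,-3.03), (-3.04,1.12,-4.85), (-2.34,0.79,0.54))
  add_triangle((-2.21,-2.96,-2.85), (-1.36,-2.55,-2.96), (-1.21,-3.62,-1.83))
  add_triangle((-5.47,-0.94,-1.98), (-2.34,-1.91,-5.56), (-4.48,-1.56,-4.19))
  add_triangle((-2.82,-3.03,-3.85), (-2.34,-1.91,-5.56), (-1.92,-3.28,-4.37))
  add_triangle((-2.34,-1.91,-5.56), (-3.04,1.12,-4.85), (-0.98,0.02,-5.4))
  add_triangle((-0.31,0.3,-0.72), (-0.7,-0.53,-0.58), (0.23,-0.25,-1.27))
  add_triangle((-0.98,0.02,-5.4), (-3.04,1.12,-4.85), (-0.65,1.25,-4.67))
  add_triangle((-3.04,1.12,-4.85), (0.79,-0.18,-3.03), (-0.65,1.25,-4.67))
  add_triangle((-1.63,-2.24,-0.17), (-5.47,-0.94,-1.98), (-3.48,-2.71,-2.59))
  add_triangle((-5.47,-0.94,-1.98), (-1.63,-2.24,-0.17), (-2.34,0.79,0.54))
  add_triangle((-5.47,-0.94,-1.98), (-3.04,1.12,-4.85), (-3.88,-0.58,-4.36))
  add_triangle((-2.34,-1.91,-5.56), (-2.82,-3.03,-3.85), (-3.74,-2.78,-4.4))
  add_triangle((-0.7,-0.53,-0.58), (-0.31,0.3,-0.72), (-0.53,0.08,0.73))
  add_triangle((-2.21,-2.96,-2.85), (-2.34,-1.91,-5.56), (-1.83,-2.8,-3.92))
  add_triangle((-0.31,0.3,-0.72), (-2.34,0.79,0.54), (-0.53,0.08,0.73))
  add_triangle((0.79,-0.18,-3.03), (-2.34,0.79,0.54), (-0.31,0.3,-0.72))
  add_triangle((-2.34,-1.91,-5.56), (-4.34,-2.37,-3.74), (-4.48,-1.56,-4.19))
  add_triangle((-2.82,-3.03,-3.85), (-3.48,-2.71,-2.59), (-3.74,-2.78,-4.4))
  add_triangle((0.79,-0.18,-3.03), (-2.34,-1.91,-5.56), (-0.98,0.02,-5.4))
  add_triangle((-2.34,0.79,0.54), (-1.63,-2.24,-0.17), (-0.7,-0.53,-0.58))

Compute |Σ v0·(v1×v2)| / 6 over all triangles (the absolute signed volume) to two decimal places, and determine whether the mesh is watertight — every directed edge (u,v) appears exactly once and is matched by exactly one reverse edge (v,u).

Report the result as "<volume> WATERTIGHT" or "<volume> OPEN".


Per-triangle v0·(v1×v2)/6:
  t1: +4.4357
  t2: -1.5173
  t3: +1.4281
  t4: +0.8121
  t5: +4.4304
  t6: +1.8786
  t7: +1.4285
  t8: +6.1520
  t9: -0.5396
  t10: +0.2102
  t11: +0.4987
  t12: +0.2636
  t13: +0.5768
  t14: -1.9832
  t15: +0.0497
  t16: -0.0614
  t17: -1.1832
  t18: -0.3757
  t19: +2.2064
  t20: +1.8624
  t21: +0.1022
  t22: +0.6755
  t23: +2.2406
  t24: +2.2622
  t25: -0.1809
  t26: +0.0837
  t27: +0.8159
  t28: -0.1358
  t29: +1.8496
  t30: +5.0728
  t31: -0.1140
  t32: +2.5921
  t33: -1.9922
  t34: +3.1857
  t35: +2.9348
  t36: +4.1288
  t37: +1.5774
  t38: -0.0989
  t39: +1.0302
  t40: +0.0158
  t41: +0.1902
  t42: +2.4227
  t43: +0.9164
  t44: +2.5572
  t45: -0.6437
Σ = +52.0608 → |volume| = 52.06

Directed edges: 135 total; 3 unmatched, e.g. (-0.65,1.25,-4.67)→(-0.98,0.02,-5.4) → open.

52.06 OPEN


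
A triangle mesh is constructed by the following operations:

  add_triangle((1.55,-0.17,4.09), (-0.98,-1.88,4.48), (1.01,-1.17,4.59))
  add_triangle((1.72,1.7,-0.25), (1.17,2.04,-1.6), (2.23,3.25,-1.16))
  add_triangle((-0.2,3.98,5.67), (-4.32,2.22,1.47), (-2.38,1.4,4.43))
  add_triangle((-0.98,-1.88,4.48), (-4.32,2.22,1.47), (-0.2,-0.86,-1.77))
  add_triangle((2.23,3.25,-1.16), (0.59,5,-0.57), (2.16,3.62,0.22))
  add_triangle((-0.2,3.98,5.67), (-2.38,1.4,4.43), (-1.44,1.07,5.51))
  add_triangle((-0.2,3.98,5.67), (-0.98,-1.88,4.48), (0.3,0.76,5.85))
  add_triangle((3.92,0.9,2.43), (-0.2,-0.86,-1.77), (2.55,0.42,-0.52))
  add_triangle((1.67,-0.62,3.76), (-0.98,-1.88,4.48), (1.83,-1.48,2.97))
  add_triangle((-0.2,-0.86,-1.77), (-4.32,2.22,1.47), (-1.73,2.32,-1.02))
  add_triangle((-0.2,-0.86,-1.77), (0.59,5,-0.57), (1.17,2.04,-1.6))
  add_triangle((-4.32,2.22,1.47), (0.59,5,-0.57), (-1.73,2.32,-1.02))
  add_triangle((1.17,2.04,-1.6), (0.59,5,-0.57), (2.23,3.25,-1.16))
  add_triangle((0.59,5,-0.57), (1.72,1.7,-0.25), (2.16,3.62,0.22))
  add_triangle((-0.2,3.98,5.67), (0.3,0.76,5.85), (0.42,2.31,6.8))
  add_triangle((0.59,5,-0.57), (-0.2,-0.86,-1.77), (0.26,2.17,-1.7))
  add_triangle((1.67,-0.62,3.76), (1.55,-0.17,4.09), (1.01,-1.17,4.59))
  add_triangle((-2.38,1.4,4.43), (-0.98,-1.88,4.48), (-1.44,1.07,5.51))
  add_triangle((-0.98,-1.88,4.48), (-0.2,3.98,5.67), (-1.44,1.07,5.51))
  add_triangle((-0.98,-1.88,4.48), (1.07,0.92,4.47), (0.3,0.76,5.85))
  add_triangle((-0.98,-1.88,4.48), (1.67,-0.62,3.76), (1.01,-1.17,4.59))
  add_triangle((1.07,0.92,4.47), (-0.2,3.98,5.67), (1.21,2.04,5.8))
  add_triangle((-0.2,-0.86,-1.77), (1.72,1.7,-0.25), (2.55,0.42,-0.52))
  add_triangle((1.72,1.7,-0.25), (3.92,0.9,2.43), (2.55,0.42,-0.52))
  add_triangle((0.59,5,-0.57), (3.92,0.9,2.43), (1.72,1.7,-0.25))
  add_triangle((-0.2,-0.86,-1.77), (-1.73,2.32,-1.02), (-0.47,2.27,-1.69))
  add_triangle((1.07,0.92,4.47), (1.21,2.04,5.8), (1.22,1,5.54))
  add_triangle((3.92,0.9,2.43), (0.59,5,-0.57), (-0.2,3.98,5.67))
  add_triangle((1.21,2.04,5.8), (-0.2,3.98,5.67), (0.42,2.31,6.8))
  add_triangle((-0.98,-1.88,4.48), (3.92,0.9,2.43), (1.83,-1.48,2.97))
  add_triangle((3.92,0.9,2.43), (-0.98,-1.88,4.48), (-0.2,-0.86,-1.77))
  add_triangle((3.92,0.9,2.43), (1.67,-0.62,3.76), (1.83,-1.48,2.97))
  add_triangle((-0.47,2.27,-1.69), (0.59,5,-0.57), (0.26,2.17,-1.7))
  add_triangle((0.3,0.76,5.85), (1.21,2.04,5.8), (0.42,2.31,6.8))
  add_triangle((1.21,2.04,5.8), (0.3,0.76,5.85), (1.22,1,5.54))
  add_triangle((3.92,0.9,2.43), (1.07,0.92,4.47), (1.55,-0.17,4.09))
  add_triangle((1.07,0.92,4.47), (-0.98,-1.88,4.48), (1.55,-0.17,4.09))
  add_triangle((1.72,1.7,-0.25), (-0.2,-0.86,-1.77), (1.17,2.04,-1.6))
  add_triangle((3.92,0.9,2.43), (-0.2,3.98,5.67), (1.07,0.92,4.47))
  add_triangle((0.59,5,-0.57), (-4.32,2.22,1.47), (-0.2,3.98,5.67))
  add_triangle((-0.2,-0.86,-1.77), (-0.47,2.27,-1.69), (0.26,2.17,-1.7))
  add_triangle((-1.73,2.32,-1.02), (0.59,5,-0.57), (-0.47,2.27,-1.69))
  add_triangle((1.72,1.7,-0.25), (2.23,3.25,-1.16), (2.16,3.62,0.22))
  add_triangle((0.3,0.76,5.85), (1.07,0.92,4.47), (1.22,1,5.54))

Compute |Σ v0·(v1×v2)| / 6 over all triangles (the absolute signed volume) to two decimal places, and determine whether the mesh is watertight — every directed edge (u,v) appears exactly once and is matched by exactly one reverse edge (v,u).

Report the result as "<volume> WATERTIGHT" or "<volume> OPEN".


Per-triangle v0·(v1×v2)/6:
  t1: +0.9452
  t2: +0.2170
  t3: +9.3923
  t4: +6.0288
  t5: +2.1136
  t6: +3.8667
  t7: +5.0036
  t8: +0.9394
  t9: +2.2083
  t10: +3.0089
  t11: +1.5589
  t12: +5.7620
  t13: +1.4928
  t14: -0.8822
  t15: +0.9080
  t16: -0.1254
  t17: +0.3942
  t18: +2.9921
  t19: +3.7416
  t20: +1.6181
  t21: -0.0332
  t22: -0.6080
  t23: +1.0549
  t24: +1.9335
  t25: +3.3853
  t26: +1.2407
  t27: +0.0855
  t28: +20.8755
  t29: +2.0261
  t30: -4.3310
  t31: +4.4857
  t32: +2.1793
  t33: +0.8979
  t34: +1.1799
  t35: +0.9246
  t36: +2.6865
  t37: +2.7390
  t38: +0.7272
  t39: +7.4600
  t40: +22.4207
  t41: +0.6589
  t42: +1.9253
  t43: +0.5160
  t44: -0.0798
Σ = +125.5340 → |volume| = 125.53

Directed edges: 132 total; 6 unmatched, e.g. (-4.32,2.22,1.47)→(-2.38,1.4,4.43) → open.

125.53 OPEN


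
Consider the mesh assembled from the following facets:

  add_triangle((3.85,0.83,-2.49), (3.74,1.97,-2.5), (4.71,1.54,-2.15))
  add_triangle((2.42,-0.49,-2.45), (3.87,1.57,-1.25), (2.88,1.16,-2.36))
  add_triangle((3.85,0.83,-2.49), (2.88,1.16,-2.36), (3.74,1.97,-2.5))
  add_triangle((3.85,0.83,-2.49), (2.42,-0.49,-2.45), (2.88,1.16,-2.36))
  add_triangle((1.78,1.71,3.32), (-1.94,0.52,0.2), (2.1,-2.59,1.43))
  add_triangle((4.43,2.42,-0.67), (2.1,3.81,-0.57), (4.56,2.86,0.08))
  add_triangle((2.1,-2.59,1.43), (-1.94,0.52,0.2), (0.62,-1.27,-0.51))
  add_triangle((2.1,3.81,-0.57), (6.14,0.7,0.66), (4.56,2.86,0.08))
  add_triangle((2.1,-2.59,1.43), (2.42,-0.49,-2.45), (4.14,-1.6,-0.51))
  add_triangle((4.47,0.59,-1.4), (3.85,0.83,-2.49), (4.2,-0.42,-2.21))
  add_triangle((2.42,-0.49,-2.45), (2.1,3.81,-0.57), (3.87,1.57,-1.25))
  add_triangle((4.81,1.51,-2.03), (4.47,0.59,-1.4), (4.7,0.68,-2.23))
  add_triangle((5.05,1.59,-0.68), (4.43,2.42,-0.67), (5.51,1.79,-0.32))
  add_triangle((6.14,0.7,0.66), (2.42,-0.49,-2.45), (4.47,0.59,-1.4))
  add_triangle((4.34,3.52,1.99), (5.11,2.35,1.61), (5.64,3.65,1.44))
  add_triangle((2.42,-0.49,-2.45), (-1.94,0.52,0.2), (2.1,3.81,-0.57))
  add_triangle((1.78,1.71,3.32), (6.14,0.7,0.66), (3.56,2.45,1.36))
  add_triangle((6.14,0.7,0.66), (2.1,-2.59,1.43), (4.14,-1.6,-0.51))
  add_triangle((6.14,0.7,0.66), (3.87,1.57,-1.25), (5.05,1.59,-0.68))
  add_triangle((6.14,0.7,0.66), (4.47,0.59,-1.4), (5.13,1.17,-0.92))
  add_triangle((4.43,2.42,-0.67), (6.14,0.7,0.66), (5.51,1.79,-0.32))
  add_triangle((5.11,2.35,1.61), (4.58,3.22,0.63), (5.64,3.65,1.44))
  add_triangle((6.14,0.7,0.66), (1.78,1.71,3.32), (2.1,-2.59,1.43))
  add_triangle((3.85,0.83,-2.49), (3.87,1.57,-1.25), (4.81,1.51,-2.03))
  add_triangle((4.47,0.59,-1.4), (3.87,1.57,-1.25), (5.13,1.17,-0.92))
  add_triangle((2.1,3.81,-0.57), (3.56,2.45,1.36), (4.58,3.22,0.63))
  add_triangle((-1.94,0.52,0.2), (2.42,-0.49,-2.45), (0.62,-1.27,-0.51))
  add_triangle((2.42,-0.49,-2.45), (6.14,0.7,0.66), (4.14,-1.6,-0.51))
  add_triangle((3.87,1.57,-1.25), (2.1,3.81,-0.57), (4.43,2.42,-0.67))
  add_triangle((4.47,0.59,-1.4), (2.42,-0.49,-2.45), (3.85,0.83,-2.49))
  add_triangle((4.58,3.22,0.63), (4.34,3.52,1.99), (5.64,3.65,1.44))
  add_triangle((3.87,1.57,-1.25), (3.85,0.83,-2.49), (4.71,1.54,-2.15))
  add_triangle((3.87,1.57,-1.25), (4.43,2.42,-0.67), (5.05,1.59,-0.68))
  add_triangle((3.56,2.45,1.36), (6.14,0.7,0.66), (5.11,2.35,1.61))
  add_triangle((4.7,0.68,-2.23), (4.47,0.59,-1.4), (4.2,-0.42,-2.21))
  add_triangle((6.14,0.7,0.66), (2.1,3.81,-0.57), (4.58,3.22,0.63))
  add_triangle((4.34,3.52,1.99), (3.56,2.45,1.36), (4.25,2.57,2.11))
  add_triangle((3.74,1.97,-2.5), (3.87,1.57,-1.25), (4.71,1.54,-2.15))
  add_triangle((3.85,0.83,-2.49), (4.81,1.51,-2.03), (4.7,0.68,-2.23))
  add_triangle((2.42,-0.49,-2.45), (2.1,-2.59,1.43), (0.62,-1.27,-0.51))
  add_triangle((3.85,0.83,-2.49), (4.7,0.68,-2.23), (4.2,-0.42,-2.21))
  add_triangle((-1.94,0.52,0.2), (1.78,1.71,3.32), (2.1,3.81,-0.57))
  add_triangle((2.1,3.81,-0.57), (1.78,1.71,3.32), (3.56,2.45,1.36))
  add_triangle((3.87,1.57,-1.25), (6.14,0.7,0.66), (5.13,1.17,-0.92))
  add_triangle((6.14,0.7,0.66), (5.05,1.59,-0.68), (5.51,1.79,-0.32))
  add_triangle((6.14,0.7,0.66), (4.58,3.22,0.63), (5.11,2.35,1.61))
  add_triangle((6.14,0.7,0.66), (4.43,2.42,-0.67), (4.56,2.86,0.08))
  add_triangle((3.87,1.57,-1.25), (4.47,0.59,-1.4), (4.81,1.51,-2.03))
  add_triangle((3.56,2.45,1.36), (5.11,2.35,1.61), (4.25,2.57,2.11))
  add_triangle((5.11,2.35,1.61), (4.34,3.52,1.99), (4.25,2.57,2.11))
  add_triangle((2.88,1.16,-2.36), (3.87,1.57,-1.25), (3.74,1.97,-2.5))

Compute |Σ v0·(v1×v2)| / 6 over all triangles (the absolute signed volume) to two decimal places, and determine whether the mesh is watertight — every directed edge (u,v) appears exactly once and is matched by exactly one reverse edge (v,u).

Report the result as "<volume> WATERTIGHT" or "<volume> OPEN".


72.79 OPEN

Per-triangle v0·(v1×v2)/6:
  t1: +0.6965
  t2: -1.3482
  t3: +0.3433
  t4: +0.6290
  t5: +3.4607
  t6: +1.5820
  t7: +0.8800
  t8: -0.4069
  t9: +2.1218
  t10: -1.1467
  t11: +3.0803
  t12: +0.4709
  t13: +0.3675
  t14: +1.6968
  t15: +0.9975
  t16: +3.0932
  t17: +5.0374
  t18: +5.3186
  t19: +0.3167
  t20: +1.0050
  t21: +0.4250
  t22: +0.4117
  t23: +10.9161
  t24: +0.1299
  t25: +0.5558
  t26: +1.5156
  t27: +0.8082
  t28: +4.9979
  t29: +1.4082
  t30: +1.1801
  t31: +0.5729
  t32: -0.0013
  t33: +0.6072
  t34: -0.4512
  t35: +0.5900
  t36: +2.7000
  t37: -0.2238
  t38: +0.4926
  t39: +0.4769
  t40: +1.5387
  t41: +0.5804
  t42: +5.2036
  t43: +4.0991
  t44: +0.7021
  t45: +0.5070
  t46: +2.6794
  t47: +1.9410
  t48: +0.3884
  t49: -0.4088
  t50: +0.6744
  t51: -0.4245
Σ = +72.7878 → |volume| = 72.79

Directed edges: 153 total; 3 unmatched, e.g. (3.56,2.45,1.36)→(4.58,3.22,0.63) → open.


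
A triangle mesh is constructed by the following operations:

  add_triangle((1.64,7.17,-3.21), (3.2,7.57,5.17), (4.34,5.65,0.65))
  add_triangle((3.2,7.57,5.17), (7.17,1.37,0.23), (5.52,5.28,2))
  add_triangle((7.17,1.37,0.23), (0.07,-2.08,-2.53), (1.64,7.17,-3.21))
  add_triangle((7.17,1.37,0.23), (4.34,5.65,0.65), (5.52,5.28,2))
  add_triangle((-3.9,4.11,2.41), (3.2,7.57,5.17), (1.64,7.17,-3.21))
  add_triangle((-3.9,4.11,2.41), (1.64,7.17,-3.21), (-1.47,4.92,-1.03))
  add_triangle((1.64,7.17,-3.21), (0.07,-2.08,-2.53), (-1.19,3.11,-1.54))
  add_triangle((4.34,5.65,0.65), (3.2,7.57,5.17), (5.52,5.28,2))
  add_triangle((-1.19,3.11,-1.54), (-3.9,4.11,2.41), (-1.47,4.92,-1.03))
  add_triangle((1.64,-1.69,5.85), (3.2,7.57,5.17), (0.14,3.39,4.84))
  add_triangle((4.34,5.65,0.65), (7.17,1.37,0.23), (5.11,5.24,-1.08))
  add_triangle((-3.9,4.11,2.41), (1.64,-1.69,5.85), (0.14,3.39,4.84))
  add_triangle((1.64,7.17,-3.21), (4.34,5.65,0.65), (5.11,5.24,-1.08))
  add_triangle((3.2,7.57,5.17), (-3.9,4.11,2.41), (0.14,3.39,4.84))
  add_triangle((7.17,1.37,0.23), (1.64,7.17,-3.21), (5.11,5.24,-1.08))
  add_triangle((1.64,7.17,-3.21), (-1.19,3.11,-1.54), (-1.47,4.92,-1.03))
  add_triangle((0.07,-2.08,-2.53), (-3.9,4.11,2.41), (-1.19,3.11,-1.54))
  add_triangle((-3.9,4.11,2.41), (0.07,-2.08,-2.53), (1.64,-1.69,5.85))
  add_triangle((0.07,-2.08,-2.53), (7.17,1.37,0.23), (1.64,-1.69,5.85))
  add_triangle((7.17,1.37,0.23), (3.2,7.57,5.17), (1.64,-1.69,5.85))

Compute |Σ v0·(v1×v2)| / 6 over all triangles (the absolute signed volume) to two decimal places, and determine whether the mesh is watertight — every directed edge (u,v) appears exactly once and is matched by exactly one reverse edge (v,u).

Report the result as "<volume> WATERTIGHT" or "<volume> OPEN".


Per-triangle v0·(v1×v2)/6:
  t1: +25.5923
  t2: +10.4275
  t3: +28.9101
  t4: +7.9225
  t5: +56.9631
  t6: +6.3986
  t7: +7.9606
  t8: +9.3565
  t9: +2.6471
  t10: +18.9262
  t11: +9.7684
  t12: +15.6591
  t13: +10.2510
  t14: +18.6050
  t15: +6.4308
  t16: +3.1224
  t17: +5.9671
  t18: +8.8883
  t19: +20.5649
  t20: +60.3394
Σ = +334.7009 → |volume| = 334.70

Directed edges: 60 total, each appears once with its reverse present → watertight.

334.70 WATERTIGHT


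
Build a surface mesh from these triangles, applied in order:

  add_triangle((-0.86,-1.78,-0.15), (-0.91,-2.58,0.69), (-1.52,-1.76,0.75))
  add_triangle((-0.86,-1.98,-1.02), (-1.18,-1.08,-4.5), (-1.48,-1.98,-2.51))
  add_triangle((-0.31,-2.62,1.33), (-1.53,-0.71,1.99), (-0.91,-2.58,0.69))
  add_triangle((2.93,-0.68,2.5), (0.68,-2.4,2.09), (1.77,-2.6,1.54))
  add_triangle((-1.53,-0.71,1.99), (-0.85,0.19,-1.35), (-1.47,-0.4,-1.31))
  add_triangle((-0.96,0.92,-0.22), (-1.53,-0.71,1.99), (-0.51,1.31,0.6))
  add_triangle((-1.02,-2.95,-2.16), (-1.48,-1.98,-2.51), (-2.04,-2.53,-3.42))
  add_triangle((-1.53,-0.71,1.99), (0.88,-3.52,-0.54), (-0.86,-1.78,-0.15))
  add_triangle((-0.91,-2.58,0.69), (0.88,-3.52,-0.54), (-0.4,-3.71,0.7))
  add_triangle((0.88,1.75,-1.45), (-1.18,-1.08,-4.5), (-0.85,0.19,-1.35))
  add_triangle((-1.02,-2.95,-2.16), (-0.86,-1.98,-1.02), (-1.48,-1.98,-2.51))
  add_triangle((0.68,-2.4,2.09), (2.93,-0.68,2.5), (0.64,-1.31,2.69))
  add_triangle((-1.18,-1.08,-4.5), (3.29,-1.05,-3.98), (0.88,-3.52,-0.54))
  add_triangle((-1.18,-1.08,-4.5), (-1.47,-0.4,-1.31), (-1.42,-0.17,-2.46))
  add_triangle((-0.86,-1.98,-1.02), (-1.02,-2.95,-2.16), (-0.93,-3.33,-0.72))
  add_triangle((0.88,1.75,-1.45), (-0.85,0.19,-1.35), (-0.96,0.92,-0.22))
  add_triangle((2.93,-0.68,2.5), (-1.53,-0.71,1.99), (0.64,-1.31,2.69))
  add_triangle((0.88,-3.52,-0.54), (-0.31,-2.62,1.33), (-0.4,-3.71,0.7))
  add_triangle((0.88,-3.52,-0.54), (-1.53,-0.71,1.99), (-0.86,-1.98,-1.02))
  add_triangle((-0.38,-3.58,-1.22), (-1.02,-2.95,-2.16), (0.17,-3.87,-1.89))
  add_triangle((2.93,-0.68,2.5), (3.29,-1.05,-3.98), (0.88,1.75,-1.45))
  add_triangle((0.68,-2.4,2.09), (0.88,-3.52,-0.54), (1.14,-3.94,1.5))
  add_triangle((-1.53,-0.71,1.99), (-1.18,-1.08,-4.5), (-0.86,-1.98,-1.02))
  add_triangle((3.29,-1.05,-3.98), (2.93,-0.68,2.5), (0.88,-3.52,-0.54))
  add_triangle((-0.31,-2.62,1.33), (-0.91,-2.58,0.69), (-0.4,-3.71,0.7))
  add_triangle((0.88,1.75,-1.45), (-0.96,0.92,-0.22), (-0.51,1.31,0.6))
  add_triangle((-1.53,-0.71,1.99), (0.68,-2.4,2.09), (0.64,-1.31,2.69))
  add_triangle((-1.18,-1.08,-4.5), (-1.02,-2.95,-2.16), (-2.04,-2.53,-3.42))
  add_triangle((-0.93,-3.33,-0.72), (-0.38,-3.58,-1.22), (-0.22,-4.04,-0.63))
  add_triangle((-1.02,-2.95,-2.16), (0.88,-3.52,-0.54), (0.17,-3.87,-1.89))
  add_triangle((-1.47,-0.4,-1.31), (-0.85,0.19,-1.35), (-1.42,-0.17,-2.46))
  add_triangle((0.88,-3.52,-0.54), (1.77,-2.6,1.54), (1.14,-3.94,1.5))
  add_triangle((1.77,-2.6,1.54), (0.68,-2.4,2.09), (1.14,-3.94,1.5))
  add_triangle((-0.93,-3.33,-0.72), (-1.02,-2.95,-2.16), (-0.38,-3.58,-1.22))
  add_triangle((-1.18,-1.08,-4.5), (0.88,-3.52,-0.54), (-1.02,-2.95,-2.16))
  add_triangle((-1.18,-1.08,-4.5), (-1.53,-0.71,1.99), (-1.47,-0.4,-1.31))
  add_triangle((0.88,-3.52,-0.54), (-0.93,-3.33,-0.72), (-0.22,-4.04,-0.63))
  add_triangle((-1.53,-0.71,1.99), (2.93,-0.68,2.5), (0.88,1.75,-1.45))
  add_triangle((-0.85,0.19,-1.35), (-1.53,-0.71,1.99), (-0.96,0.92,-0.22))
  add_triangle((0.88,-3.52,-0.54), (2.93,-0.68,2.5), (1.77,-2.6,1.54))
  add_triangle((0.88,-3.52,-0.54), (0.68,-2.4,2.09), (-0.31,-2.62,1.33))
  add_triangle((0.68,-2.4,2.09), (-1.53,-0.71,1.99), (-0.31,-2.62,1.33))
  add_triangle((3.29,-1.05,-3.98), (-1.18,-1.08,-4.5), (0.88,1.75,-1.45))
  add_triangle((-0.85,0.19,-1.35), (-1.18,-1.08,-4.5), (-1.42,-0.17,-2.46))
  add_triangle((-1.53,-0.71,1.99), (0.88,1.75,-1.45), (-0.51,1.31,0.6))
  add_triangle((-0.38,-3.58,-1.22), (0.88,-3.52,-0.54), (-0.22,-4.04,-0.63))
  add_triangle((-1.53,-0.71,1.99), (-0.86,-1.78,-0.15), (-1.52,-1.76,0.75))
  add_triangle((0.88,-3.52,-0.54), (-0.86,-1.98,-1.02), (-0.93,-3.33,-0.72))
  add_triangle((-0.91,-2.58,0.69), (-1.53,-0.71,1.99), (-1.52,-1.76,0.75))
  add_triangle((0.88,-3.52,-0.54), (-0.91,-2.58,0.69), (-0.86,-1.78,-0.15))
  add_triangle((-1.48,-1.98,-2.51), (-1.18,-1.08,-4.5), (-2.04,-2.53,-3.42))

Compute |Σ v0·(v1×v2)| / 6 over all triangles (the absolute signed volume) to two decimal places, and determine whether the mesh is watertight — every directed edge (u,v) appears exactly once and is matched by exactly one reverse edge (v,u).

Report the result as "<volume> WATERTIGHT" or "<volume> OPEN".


Per-triangle v0·(v1×v2)/6:
  t1: +0.2700
  t2: -0.4573
  t3: +0.8216
  t4: +1.5815
  t5: +0.3035
  t6: +0.5572
  t7: +0.0056
  t8: -1.4837
  t9: +0.3122
  t10: +1.2663
  t11: +0.2595
  t12: +1.4911
  t13: +10.9470
  t14: +0.4049
  t15: +0.1949
  t16: +0.6444
  t17: +0.7540
  t18: +0.6303
  t19: +2.3860
  t20: +0.6410
  t21: +6.7850
  t22: +0.1248
  t23: +2.1425
  t24: +10.8092
  t25: +0.3230
  t26: +0.5145
  t27: +1.2203
  t28: +1.5034
  t29: +0.3086
  t30: -0.5377
  t31: +0.0919
  t32: +1.2064
  t33: +0.7913
  t34: +0.5722
  t35: +3.0165
  t36: +0.8716
  t37: -0.1403
  t38: +2.0002
  t39: +0.6361
  t40: +1.4282
  t41: +1.4729
  t42: +1.2363
  t43: +6.9086
  t44: +0.1423
  t45: -0.0988
  t46: +0.4764
  t47: -0.0909
  t48: -0.5743
  t49: +0.5424
  t50: +0.7190
  t51: -0.1277
Σ = +65.8040 → |volume| = 65.80

Directed edges: 153 total; 3 unmatched, e.g. (0.17,-3.87,-1.89)→(-0.38,-3.58,-1.22) → open.

65.80 OPEN


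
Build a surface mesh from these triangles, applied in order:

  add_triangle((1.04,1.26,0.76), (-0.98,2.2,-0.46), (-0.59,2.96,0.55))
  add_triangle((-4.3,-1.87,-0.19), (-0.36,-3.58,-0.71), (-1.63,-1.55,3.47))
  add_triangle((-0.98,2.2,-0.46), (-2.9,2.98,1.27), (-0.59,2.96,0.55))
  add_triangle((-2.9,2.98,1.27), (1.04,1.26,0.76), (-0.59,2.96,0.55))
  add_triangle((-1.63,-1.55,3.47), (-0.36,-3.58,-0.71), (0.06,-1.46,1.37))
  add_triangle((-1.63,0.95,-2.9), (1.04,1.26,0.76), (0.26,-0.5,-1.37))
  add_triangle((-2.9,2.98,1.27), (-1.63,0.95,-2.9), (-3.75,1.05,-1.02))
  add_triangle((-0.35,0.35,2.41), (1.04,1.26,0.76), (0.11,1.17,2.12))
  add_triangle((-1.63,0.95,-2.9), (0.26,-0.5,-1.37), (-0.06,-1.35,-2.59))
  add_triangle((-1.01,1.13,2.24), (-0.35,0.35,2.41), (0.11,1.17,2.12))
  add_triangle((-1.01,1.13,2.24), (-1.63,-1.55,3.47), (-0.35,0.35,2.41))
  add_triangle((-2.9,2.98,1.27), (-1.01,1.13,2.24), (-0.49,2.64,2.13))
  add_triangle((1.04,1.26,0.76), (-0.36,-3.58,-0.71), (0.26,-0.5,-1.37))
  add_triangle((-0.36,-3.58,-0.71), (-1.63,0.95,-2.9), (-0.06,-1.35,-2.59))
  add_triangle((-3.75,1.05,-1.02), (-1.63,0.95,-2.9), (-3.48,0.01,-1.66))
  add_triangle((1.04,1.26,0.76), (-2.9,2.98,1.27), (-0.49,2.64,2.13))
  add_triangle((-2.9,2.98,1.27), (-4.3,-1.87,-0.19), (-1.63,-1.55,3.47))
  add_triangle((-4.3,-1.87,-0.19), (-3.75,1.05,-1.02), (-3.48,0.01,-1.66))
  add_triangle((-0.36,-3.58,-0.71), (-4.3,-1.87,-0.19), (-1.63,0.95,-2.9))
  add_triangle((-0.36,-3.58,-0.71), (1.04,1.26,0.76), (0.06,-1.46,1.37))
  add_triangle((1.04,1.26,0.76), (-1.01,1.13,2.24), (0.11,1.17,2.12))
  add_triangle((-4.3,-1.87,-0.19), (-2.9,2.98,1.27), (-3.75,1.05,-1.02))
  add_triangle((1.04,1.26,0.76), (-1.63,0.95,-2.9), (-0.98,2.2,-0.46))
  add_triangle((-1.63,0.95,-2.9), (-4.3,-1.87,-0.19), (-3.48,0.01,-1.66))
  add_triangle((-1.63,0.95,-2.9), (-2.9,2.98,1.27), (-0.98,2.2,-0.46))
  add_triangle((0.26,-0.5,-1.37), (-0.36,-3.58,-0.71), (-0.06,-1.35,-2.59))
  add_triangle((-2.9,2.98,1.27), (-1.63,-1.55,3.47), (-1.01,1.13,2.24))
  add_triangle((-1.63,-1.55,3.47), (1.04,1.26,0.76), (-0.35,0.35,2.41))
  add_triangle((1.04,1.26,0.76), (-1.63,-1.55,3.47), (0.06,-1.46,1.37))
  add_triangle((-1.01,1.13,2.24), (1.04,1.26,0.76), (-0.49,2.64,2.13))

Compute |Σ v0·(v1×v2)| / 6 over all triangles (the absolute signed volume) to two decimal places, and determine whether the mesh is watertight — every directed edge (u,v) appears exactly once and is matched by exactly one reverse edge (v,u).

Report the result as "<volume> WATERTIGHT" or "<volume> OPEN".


Per-triangle v0·(v1×v2)/6:
  t1: +0.4129
  t2: +9.1086
  t3: +1.1797
  t4: +1.0545
  t5: +1.9258
  t6: +1.0323
  t7: +3.9639
  t8: +0.2054
  t9: +0.4544
  t10: +0.3722
  t11: +0.9288
  t12: +1.7711
  t13: +0.7870
  t14: +2.5305
  t15: +1.7008
  t16: +0.9007
  t17: +11.6088
  t18: +1.9612
  t19: +7.7635
  t20: +0.8414
  t21: +0.2969
  t22: +5.2828
  t23: +1.1332
  t24: +1.2968
  t25: +2.3953
  t26: +0.3725
  t27: +2.9249
  t28: +0.4291
  t29: +1.3360
  t30: +0.6542
Σ = +66.6251 → |volume| = 66.63

Directed edges: 90 total, each appears once with its reverse present → watertight.

66.63 WATERTIGHT


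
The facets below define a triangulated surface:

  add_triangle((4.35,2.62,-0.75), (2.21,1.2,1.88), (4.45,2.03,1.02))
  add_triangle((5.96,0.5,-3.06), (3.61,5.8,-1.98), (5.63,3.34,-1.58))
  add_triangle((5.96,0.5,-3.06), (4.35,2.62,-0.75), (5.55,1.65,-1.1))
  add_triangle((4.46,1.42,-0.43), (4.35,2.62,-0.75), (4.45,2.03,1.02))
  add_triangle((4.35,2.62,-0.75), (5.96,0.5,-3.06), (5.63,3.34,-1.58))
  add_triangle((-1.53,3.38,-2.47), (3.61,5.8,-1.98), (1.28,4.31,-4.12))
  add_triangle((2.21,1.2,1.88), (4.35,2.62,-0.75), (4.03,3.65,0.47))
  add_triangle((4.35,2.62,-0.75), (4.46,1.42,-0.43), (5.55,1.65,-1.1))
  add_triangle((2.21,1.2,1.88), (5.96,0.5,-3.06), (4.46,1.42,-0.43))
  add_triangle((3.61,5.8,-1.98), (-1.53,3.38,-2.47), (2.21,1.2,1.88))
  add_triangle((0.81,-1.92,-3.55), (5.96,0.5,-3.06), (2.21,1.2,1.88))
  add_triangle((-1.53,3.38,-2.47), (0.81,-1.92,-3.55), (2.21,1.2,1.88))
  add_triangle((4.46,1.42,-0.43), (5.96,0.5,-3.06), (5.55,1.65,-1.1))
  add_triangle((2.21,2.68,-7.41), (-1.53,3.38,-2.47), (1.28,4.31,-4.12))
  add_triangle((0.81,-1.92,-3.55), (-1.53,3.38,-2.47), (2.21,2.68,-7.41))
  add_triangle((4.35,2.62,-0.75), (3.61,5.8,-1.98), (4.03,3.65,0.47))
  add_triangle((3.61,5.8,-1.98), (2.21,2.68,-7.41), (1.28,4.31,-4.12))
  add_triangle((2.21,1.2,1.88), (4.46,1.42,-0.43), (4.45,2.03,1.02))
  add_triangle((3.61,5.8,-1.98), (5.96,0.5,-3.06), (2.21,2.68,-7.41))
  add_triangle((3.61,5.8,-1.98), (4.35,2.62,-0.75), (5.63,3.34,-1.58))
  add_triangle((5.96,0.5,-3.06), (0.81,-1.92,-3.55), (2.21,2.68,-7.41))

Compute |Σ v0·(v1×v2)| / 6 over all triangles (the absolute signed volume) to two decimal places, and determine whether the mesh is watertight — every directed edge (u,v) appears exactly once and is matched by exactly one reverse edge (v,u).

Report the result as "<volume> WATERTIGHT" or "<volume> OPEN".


114.98 OPEN

Per-triangle v0·(v1×v2)/6:
  t1: +0.8960
  t2: +7.5168
  t3: +2.1737
  t4: +1.4810
  t5: +1.2898
  t6: +7.5193
  t7: +2.1151
  t8: +0.5474
  t9: +1.2574
  t10: +6.1813
  t11: +2.7944
  t12: -7.5903
  t13: +0.3706
  t14: +8.0512
  t15: +9.7329
  t16: +4.2654
  t17: +10.1939
  t18: +0.4194
  t19: +33.9529
  t20: +1.6518
  t21: +20.1582
Σ = +114.9781 → |volume| = 114.98

Directed edges: 63 total; 3 unmatched, e.g. (4.03,3.65,0.47)→(2.21,1.2,1.88) → open.


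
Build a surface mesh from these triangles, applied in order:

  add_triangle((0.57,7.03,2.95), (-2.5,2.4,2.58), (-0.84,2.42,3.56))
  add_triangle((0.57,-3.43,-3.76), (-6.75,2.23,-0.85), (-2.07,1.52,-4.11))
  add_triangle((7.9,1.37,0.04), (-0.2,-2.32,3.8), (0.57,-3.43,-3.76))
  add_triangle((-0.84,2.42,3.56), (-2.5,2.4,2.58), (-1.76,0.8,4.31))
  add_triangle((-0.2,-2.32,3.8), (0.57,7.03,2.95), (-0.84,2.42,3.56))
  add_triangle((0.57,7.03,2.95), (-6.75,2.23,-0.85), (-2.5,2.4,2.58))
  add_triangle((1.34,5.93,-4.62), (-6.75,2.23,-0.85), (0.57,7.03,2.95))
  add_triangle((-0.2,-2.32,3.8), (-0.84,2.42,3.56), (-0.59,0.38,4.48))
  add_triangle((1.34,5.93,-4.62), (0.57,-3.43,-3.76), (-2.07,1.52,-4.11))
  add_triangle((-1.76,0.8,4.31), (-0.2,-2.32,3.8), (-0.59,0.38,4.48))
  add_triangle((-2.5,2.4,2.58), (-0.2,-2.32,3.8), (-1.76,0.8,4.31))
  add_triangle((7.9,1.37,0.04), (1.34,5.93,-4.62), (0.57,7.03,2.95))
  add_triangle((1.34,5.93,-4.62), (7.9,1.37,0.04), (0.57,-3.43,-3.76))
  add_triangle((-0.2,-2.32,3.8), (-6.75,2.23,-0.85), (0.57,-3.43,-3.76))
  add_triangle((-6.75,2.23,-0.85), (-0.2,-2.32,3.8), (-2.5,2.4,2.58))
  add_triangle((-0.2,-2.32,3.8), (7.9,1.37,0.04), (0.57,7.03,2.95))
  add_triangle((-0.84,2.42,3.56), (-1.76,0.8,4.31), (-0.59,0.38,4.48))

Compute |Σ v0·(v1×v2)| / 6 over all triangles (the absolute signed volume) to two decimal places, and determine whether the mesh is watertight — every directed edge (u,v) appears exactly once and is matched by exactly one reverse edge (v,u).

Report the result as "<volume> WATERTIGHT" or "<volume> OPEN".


Per-triangle v0·(v1×v2)/6:
  t1: +6.1238
  t2: +17.6425
  t3: +28.9832
  t4: +2.6748
  t5: +5.7601
  t6: +18.4108
  t7: +59.5222
  t8: -0.2571
  t9: +19.2325
  t10: +2.2550
  t11: +1.2780
  t12: +64.3330
  t13: +49.7262
  t14: +24.2358
  t15: +14.5444
  t16: +43.5560
  t17: +1.7653
Σ = +359.7866 → |volume| = 359.79

Directed edges: 51 total; 3 unmatched, e.g. (-6.75,2.23,-0.85)→(-2.07,1.52,-4.11) → open.

359.79 OPEN


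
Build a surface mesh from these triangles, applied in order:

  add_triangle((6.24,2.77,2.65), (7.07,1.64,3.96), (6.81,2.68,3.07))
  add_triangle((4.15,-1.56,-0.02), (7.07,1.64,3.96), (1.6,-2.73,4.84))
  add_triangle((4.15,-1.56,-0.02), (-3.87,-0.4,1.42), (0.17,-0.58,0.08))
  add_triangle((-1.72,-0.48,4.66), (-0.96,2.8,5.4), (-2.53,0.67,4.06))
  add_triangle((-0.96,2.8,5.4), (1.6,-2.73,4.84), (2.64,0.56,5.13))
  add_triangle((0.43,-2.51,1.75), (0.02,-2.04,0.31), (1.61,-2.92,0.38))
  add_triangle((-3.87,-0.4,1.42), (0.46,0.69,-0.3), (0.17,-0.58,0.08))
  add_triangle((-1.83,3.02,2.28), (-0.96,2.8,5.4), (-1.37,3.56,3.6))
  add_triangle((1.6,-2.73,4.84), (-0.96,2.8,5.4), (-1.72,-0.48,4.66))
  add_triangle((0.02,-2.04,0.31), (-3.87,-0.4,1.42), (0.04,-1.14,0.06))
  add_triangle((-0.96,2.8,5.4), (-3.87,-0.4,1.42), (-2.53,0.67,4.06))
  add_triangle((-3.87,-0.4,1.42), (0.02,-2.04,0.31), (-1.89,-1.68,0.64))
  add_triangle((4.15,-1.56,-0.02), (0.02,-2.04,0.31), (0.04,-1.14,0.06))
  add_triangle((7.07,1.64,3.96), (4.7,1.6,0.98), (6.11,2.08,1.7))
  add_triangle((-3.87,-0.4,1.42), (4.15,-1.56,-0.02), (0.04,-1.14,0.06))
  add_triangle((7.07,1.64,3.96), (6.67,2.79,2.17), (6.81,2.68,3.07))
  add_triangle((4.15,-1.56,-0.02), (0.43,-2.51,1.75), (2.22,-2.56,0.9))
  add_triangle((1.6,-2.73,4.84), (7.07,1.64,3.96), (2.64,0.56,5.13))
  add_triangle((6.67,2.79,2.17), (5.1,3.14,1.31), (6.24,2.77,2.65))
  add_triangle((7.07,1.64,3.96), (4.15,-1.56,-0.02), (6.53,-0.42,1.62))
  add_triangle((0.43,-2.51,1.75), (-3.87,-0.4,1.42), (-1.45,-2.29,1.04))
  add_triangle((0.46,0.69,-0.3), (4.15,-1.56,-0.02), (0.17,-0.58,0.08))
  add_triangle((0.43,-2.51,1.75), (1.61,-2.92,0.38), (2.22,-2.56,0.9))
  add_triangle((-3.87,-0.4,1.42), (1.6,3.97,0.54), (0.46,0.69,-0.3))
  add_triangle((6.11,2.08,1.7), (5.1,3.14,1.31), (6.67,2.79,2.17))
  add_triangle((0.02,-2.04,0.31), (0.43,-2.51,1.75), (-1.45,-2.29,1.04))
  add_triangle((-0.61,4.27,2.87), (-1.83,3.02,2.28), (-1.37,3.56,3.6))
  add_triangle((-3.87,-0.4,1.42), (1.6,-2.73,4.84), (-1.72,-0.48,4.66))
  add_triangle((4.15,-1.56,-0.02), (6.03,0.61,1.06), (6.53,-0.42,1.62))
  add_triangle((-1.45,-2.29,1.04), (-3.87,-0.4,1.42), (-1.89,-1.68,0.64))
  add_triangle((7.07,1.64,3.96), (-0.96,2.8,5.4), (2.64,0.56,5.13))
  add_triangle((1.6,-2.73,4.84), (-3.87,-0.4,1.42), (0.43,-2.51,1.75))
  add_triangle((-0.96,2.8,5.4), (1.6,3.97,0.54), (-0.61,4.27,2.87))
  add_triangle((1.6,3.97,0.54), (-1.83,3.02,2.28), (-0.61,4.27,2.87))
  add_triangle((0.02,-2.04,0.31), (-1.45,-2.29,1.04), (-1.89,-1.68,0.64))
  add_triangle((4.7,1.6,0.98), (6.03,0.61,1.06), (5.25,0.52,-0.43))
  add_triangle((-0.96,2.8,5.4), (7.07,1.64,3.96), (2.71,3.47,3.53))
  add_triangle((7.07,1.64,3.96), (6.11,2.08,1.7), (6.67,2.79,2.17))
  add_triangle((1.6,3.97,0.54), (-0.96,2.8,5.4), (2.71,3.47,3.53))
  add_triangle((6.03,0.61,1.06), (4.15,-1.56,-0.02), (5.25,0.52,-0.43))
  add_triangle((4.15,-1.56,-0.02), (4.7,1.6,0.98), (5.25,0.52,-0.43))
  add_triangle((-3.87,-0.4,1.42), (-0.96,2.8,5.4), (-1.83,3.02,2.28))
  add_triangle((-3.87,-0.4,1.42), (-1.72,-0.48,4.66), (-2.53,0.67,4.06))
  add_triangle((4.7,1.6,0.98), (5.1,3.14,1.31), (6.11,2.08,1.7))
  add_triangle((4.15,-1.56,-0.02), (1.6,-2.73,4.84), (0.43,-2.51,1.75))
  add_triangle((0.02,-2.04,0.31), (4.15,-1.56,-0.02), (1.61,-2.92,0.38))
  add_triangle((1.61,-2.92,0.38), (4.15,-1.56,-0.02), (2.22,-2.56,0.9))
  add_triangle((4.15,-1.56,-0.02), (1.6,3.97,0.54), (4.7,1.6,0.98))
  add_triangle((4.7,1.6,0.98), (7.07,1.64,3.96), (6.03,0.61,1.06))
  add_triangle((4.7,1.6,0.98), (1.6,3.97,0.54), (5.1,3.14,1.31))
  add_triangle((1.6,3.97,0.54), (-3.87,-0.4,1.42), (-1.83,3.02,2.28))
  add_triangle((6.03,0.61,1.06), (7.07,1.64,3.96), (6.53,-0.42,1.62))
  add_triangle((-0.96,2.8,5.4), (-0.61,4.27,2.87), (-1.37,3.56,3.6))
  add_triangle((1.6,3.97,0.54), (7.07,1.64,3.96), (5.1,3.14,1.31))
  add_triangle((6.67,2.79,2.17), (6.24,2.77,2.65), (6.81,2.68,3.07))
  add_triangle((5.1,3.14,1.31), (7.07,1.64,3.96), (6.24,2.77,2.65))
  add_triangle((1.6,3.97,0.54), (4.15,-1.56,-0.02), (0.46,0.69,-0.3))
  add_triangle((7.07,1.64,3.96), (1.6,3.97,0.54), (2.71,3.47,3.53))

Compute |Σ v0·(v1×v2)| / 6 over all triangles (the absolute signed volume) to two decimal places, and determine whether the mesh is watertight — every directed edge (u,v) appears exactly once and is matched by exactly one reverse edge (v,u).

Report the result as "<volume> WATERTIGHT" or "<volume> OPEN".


176.62 WATERTIGHT

Per-triangle v0·(v1×v2)/6:
  t1: +0.0643
  t2: +20.2903
  t3: +0.3966
  t4: +3.5618
  t5: +12.0998
  t6: +0.7446
  t7: -0.0084
  t8: +0.9638
  t9: +10.6178
  t10: +0.1358
  t11: +2.8235
  t12: -0.3743
  t13: +0.1567
  t14: +0.2559
  t15: -1.0132
  t16: +0.9402
  t17: +0.6118
  t18: +13.0991
  t19: +0.7558
  t20: +0.7118
  t21: +1.7965
  t22: +0.0581
  t23: +0.8232
  t24: +0.7890
  t25: +0.5068
  t26: +0.7805
  t27: +1.0482
  t28: +6.4661
  t29: +1.7533
  t30: +0.5603
  t31: +13.3715
  t32: +5.3789
  t33: +4.5776
  t34: +1.7326
  t35: +0.2560
  t36: +1.5273
  t37: +12.7134
  t38: +1.2994
  t39: +8.5813
  t40: +2.6835
  t41: -2.6716
  t42: +7.4404
  t43: +3.0311
  t44: +0.4685
  t45: +5.2946
  t46: +0.0486
  t47: +0.9953
  t48: +1.8949
  t49: +2.9279
  t50: +0.4347
  t51: +1.6144
  t52: +3.3896
  t53: +1.6756
  t54: +5.7372
  t55: +0.2680
  t56: -0.4614
  t57: +1.2685
  t58: +9.7251
Σ = +176.6183 → |volume| = 176.62

Directed edges: 174 total, each appears once with its reverse present → watertight.


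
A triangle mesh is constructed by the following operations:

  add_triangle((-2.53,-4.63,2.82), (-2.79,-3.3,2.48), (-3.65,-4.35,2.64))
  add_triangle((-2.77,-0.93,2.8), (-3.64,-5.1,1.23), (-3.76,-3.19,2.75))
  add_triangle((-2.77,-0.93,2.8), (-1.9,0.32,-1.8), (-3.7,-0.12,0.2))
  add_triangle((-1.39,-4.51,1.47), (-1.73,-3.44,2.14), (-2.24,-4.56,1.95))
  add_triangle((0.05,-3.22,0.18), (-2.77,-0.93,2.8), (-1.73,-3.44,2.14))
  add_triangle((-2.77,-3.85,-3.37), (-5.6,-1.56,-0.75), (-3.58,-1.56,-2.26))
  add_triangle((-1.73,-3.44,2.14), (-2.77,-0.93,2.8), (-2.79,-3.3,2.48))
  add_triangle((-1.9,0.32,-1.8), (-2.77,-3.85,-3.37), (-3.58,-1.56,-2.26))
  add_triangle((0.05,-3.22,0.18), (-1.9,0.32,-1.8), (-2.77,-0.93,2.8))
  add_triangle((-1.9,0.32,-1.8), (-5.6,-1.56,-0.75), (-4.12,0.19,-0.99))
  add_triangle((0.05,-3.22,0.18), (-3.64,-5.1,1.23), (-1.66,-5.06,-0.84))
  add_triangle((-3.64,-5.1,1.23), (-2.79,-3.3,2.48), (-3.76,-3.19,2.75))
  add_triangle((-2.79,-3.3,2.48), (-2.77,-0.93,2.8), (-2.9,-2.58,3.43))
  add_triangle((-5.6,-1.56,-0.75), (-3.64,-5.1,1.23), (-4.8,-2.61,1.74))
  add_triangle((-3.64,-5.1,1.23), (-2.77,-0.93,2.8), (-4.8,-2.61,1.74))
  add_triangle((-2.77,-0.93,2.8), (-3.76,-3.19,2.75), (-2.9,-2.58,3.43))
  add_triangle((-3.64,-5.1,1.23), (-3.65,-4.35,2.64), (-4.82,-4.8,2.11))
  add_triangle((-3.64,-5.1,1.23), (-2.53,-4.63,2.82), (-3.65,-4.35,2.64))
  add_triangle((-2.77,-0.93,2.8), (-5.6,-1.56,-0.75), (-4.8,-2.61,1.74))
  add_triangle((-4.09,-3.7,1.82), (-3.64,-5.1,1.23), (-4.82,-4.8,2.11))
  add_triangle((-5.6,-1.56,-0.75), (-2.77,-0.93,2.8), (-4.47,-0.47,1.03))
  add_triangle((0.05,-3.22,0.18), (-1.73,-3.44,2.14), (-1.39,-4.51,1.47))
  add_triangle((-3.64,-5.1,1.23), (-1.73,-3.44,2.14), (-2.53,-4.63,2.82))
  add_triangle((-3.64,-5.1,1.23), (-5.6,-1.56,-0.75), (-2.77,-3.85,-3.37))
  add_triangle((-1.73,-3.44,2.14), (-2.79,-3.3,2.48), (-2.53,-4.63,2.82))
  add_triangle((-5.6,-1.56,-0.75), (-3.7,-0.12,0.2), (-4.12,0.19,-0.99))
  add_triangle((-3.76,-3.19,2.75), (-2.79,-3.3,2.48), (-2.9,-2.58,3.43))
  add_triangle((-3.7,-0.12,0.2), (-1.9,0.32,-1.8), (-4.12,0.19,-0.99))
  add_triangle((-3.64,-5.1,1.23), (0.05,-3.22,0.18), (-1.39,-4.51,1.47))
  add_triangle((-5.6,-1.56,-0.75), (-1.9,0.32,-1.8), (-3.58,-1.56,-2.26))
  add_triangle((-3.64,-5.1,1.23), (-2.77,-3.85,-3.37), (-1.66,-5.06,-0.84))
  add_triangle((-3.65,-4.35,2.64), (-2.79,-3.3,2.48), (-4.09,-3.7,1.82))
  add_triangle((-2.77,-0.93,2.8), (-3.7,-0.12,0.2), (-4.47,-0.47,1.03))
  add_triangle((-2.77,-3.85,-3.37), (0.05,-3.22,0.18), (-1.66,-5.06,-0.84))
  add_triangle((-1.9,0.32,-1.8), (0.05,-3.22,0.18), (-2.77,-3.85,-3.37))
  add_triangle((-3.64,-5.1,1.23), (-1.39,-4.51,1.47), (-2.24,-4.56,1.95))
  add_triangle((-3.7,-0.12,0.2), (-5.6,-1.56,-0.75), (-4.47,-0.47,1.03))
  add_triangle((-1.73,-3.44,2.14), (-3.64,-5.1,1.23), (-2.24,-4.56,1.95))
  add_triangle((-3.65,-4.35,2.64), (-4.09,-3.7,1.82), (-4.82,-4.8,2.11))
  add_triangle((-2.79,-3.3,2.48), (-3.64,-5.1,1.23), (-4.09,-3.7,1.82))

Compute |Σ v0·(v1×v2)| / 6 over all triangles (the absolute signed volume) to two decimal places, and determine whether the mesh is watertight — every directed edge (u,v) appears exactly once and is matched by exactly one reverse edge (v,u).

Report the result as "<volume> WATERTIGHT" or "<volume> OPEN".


61.08 WATERTIGHT

Per-triangle v0·(v1×v2)/6:
  t1: +0.4690
  t2: +0.2987
  t3: -0.3621
  t4: +0.4056
  t5: -0.2804
  t6: +3.5406
  t7: +0.8760
  t8: +2.0576
  t9: -5.4578
  t10: +1.5823
  t11: +3.1228
  t12: +1.3914
  t13: -0.7963
  t14: +7.0469
  t15: +4.4423
  t16: +1.2229
  t17: +1.4438
  t18: +1.8369
  t19: +3.4149
  t20: +0.0739
  t21: +2.5350
  t22: +0.3605
  t23: +0.1873
  t24: +16.3717
  t25: +0.0884
  t26: +1.2409
  t27: +0.7324
  t28: -0.0943
  t29: +1.6905
  t30: +2.2231
  t31: +7.1689
  t32: +0.3474
  t33: +0.1227
  t34: +1.6399
  t35: -0.9398
  t36: +0.9921
  t37: +0.8811
  t38: +0.6059
  t39: +0.3293
  t40: -1.7318
Σ = +61.0803 → |volume| = 61.08

Directed edges: 120 total, each appears once with its reverse present → watertight.
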